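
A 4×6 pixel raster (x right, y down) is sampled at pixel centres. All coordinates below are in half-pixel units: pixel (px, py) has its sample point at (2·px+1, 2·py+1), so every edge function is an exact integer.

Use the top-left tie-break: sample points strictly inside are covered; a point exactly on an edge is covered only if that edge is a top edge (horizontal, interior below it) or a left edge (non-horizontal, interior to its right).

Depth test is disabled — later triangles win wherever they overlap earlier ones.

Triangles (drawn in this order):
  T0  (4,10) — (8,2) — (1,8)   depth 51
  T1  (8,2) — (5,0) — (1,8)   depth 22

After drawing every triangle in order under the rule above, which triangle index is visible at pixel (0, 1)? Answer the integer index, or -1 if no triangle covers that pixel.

T0:
  2·area = 32  (B↔C swapped to make it positive)
  edge (4, 10)→(1, 8): d=(-3,-2) top-left  bias=+0
  edge (1, 8)→(8, 2): d=(7,-6) top-left  bias=+0
  edge (8, 2)→(4, 10): d=(-4,8) right/bottom  bias=-1
    (3,1)@(7, 3): e=[27,1,4] → █
    (2,2)@(5, 5): e=[17,3,12] → █
    (3,2)@(7, 5): e=[21,15,-4] → ·
    (1,3)@(3, 7): e=[7,5,20] → █
    (3,3)@(7, 7): e=[15,29,-12] → ·
    (1,4)@(3, 9): e=[1,19,12] → █
    (2,4)@(5, 9): e=[5,31,-4] → ·
    (1,5)@(3, 11): e=[-5,33,4] → ·
  covered (5 px):
    · · · ·
    · · · █
    · · █ ·
    · █ █ ·
    · █ · ·
    · · · ·
T1:
  2·area = 32  (B↔C swapped to make it positive)
  edge (8, 2)→(1, 8): d=(-7,6) right/bottom  bias=-1
  edge (1, 8)→(5, 0): d=(4,-8) top-left  bias=+0
  edge (5, 0)→(8, 2): d=(3,2) right/bottom  bias=-1
    (2,0)@(5, 1): e=[25,4,3] → █
    (3,0)@(7, 1): e=[13,20,-1] → ·
    (2,1)@(5, 3): e=[11,12,9] → █
    (3,1)@(7, 3): e=[-1,28,5] → ·
    (1,2)@(3, 5): e=[9,4,19] → █
    (2,2)@(5, 5): e=[-3,20,15] → ·
    (1,3)@(3, 7): e=[-5,12,25] → ·
  covered (3 px):
    · · █ ·
    · · █ ·
    · █ · ·
    · · · ·
    · · · ·
    · · · ·

Z-buffer (winner per pixel, '.' = empty):
  . . 1 .
  . . 1 0
  . 1 0 .
  . 0 0 .
  . 0 . .
  . . . .

Final: -1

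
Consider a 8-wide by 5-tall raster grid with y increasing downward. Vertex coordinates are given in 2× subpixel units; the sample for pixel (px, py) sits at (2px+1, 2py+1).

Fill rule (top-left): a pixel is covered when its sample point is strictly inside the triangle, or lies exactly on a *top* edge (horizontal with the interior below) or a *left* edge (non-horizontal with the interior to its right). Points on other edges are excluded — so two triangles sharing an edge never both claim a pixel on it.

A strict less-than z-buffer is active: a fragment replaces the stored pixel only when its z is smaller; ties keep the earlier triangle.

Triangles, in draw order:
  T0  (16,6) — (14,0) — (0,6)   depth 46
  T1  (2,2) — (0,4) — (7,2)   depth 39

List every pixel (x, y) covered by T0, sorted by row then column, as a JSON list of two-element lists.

T0:
  2·area = 96  (B↔C swapped to make it positive)
  edge (16, 6)→(0, 6): d=(-16,0) right/bottom  bias=-1
  edge (0, 6)→(14, 0): d=(14,-6) top-left  bias=+0
  edge (14, 0)→(16, 6): d=(2,6) right/bottom  bias=-1
    (6,0)@(13, 1): e=[80,8,8] → #
    (7,0)@(15, 1): e=[80,20,-4] → ·
    (3,1)@(7, 3): e=[48,0,48] → #  [on edge]
    (4,1)@(9, 3): e=[48,12,36] → #
    (5,1)@(11, 3): e=[48,24,24] → #
    (7,1)@(15, 3): e=[48,48,0] → ·  [on edge]
    (1,2)@(3, 5): e=[16,4,76] → #
    (2,2)@(5, 5): e=[16,16,64] → #
    (7,2)@(15, 5): e=[16,76,4] → #
    (1,3)@(3, 7): e=[-16,32,80] → ·
    (2,3)@(5, 7): e=[-16,44,68] → ·
    (3,3)@(7, 7): e=[-16,56,56] → ·
  covered (12 px):
    · · · · · · # ·
    · · · # # # # ·
    · # # # # # # #
    · · · · · · · ·
    · · · · · · · ·
T1:
  2·area = 10  (B↔C swapped to make it positive)
  edge (2, 2)→(7, 2): d=(5,0) top-left  bias=+0
  edge (7, 2)→(0, 4): d=(-7,2) right/bottom  bias=-1
  edge (0, 4)→(2, 2): d=(2,-2) top-left  bias=+0
    (1,0)@(3, 1): e=[-5,15,0] → ·  [on edge]
    (0,1)@(1, 3): e=[5,5,0] → #  [on edge]
    (1,1)@(3, 3): e=[5,1,4] → #
    (2,1)@(5, 3): e=[5,-3,8] → ·
    (0,2)@(1, 5): e=[15,-9,4] → ·
    (1,2)@(3, 5): e=[15,-13,8] → ·
  covered (2 px):
    · · · · · · · ·
    # # · · · · · ·
    · · · · · · · ·
    · · · · · · · ·
    · · · · · · · ·

Result: [[6,0],[3,1],[4,1],[5,1],[6,1],[1,2],[2,2],[3,2],[4,2],[5,2],[6,2],[7,2]]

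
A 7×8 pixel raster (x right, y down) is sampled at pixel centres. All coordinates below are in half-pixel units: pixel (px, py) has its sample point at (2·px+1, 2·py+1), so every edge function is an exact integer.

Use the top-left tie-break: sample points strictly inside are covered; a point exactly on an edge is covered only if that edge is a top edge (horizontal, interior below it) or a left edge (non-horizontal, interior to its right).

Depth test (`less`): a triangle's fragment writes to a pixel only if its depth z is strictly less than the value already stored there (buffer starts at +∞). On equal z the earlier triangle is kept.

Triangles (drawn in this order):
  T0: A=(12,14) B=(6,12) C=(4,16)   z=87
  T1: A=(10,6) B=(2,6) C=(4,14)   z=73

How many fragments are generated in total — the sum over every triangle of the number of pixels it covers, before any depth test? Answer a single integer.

T0:
  2·area = 28  (B↔C swapped to make it positive)
  edge (12, 14)→(4, 16): d=(-8,2) right/bottom  bias=-1
  edge (4, 16)→(6, 12): d=(2,-4) top-left  bias=+0
  edge (6, 12)→(12, 14): d=(6,2) right/bottom  bias=-1
    (1,5)@(3, 11): e=[42,-14,0] → ·  [on edge]
    (3,6)@(7, 13): e=[18,6,4] → █
    (4,6)@(9, 13): e=[14,14,0] → ·  [on edge]
    (2,7)@(5, 15): e=[6,2,20] → █
    (4,7)@(9, 15): e=[-2,18,12] → ·
  covered (3 px):
    · · · · · · ·
    · · · · · · ·
    · · · · · · ·
    · · · · · · ·
    · · · · · · ·
    · · · · · · ·
    · · · █ · · ·
    · · █ █ · · ·
T1:
  2·area = 64  (B↔C swapped to make it positive)
  edge (10, 6)→(4, 14): d=(-6,8) right/bottom  bias=-1
  edge (4, 14)→(2, 6): d=(-2,-8) top-left  bias=+0
  edge (2, 6)→(10, 6): d=(8,0) top-left  bias=+0
    (1,3)@(3, 7): e=[50,6,8] → █
    (2,3)@(5, 7): e=[34,22,8] → █
    (3,3)@(7, 7): e=[18,38,8] → █
    (4,3)@(9, 7): e=[2,54,8] → █
    (5,3)@(11, 7): e=[-14,70,8] → ·
    (1,4)@(3, 9): e=[38,2,24] → █
    (4,4)@(9, 9): e=[-10,50,24] → ·
    (1,5)@(3, 11): e=[26,-2,40] → ·
    (2,5)@(5, 11): e=[10,14,40] → █
    (3,5)@(7, 11): e=[-6,30,40] → ·
    (2,6)@(5, 13): e=[-2,10,56] → ·
  covered (8 px):
    · · · · · · ·
    · · · · · · ·
    · · · · · · ·
    · █ █ █ █ · ·
    · █ █ █ · · ·
    · · █ · · · ·
    · · · · · · ·
    · · · · · · ·

Answer: 11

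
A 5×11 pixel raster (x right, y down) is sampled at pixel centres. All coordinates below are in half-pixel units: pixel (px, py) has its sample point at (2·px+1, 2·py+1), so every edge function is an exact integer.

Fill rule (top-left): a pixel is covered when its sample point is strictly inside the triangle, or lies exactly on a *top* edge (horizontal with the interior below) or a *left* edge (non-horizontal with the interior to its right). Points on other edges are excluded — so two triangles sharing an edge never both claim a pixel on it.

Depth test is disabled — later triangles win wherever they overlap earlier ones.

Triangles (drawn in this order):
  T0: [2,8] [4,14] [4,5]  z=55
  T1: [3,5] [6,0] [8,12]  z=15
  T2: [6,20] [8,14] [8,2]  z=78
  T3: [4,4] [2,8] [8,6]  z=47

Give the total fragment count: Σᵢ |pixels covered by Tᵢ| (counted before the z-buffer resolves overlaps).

T0:
  2·area = 18  (B↔C swapped to make it positive)
  edge (2, 8)→(4, 5): d=(2,-3) top-left  bias=+0
  edge (4, 5)→(4, 14): d=(0,9) right/bottom  bias=-1
  edge (4, 14)→(2, 8): d=(-2,-6) top-left  bias=+0
    (0,2)@(1, 5): e=[-9,27,0] → ·  [on edge]
    (1,3)@(3, 7): e=[1,9,8] → █
    (2,3)@(5, 7): e=[7,-9,20] → ·
    (1,4)@(3, 9): e=[5,9,4] → █
    (2,4)@(5, 9): e=[11,-9,16] → ·
    (1,5)@(3, 11): e=[9,9,0] → █  [on edge]
    (2,5)@(5, 11): e=[15,-9,12] → ·
    (1,6)@(3, 13): e=[13,9,-4] → ·
    (2,8)@(5, 17): e=[27,-9,0] → ·  [on edge]
  covered (3 px):
    · · · · ·
    · · · · ·
    · · · · ·
    · █ · · ·
    · █ · · ·
    · █ · · ·
    · · · · ·
    · · · · ·
    · · · · ·
    · · · · ·
    · · · · ·
T1:
  2·area = 46
  edge (3, 5)→(6, 0): d=(3,-5) top-left  bias=+0
  edge (6, 0)→(8, 12): d=(2,12) right/bottom  bias=-1
  edge (8, 12)→(3, 5): d=(-5,-7) top-left  bias=+0
    (2,1)@(5, 3): e=[4,18,24] → █
    (3,1)@(7, 3): e=[14,-6,38] → ·
    (1,2)@(3, 5): e=[0,46,0] → █  [on edge]
    (3,2)@(7, 5): e=[20,-2,28] → ·
    (1,3)@(3, 7): e=[6,50,-10] → ·
    (2,3)@(5, 7): e=[16,26,4] → █
    (3,3)@(7, 7): e=[26,2,18] → █
    (4,3)@(9, 7): e=[36,-22,32] → ·
    (2,4)@(5, 9): e=[22,30,-6] → ·
    (3,4)@(7, 9): e=[32,6,8] → █
    (4,4)@(9, 9): e=[42,-18,22] → ·
    (3,5)@(7, 11): e=[38,10,-2] → ·
  covered (6 px):
    · · · · ·
    · · █ · ·
    · █ █ · ·
    · · █ █ ·
    · · · █ ·
    · · · · ·
    · · · · ·
    · · · · ·
    · · · · ·
    · · · · ·
    · · · · ·
T2:
  2·area = 24  (B↔C swapped to make it positive)
  edge (6, 20)→(8, 2): d=(2,-18) top-left  bias=+0
  edge (8, 2)→(8, 14): d=(0,12) right/bottom  bias=-1
  edge (8, 14)→(6, 20): d=(-2,6) right/bottom  bias=-1
    (3,5)@(7, 11): e=[0,12,12] → █  [on edge]
    (4,5)@(9, 11): e=[36,-12,0] → ·  [on edge]
    (3,6)@(7, 13): e=[4,12,8] → █
    (4,6)@(9, 13): e=[40,-12,-4] → ·
    (3,7)@(7, 15): e=[8,12,4] → █
    (4,7)@(9, 15): e=[44,-12,-8] → ·
    (3,8)@(7, 17): e=[12,12,0] → ·  [on edge]
  covered (3 px):
    · · · · ·
    · · · · ·
    · · · · ·
    · · · · ·
    · · · · ·
    · · · █ ·
    · · · █ ·
    · · · █ ·
    · · · · ·
    · · · · ·
    · · · · ·
T3:
  2·area = 20  (B↔C swapped to make it positive)
  edge (4, 4)→(8, 6): d=(4,2) right/bottom  bias=-1
  edge (8, 6)→(2, 8): d=(-6,2) right/bottom  bias=-1
  edge (2, 8)→(4, 4): d=(2,-4) top-left  bias=+0
    (2,2)@(5, 5): e=[2,12,6] → █
    (3,2)@(7, 5): e=[-2,8,14] → ·
    (1,3)@(3, 7): e=[14,4,2] → █
    (2,3)@(5, 7): e=[10,0,10] → ·  [on edge]
    (1,4)@(3, 9): e=[22,-8,6] → ·
  covered (2 px):
    · · · · ·
    · · · · ·
    · · █ · ·
    · █ · · ·
    · · · · ·
    · · · · ·
    · · · · ·
    · · · · ·
    · · · · ·
    · · · · ·
    · · · · ·

Answer: 14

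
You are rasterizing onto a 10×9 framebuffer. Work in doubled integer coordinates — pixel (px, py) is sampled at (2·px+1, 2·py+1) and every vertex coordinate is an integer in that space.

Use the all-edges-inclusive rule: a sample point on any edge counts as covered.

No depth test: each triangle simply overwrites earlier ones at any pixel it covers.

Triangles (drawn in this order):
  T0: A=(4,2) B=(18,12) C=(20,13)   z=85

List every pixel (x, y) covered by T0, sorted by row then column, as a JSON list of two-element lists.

T0:
  2·area = 6  (B↔C swapped to make it positive)
  edge (4, 2)→(20, 13): d=(16,11) inclusive
  edge (20, 13)→(18, 12): d=(-2,-1) inclusive
  edge (18, 12)→(4, 2): d=(-14,-10) inclusive
    (5,3)@(11, 7): e=[3,3,0] → #  [on edge]
    (6,3)@(13, 7): e=[-19,5,20] → ·
    (5,4)@(11, 9): e=[35,-1,-28] → ·
    (8,5)@(17, 11): e=[1,1,4] → #
    (9,5)@(19, 11): e=[-21,3,24] → ·
    (8,6)@(17, 13): e=[33,-3,-24] → ·
  covered (2 px):
    · · · · · · · · · ·
    · · · · · · · · · ·
    · · · · · · · · · ·
    · · · · · # · · · ·
    · · · · · · · · · ·
    · · · · · · · · # ·
    · · · · · · · · · ·
    · · · · · · · · · ·
    · · · · · · · · · ·

Result: [[5,3],[8,5]]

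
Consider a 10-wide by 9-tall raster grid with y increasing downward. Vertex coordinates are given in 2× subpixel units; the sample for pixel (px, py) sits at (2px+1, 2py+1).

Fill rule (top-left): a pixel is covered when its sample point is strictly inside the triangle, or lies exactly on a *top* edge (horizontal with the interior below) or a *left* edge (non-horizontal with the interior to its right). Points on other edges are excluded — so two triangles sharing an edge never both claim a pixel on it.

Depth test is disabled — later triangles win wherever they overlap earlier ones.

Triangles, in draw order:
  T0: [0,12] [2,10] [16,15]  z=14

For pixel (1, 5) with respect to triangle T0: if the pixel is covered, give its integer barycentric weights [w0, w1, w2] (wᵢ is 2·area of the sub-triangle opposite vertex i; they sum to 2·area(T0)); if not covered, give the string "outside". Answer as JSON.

T0:
  2·area = 38
  edge (0, 12)→(2, 10): d=(2,-2) top-left  bias=+0
  edge (2, 10)→(16, 15): d=(14,5) right/bottom  bias=-1
  edge (16, 15)→(0, 12): d=(-16,-3) top-left  bias=+0
    (5,0)@(11, 1): e=[0,-171,209] → ·  [on edge]
    (4,1)@(9, 3): e=[0,-133,171] → ·  [on edge]
    (3,2)@(7, 5): e=[0,-95,133] → ·  [on edge]
    (2,3)@(5, 7): e=[0,-57,95] → ·  [on edge]
    (1,4)@(3, 9): e=[0,-19,57] → ·  [on edge]
    (0,5)@(1, 11): e=[0,19,19] → #  [on edge]
    (1,5)@(3, 11): e=[4,9,25] → #
    (2,5)@(5, 11): e=[8,-1,31] → ·
    (0,6)@(1, 13): e=[4,47,-13] → ·
    (1,6)@(3, 13): e=[8,37,-7] → ·
    (3,6)@(7, 13): e=[16,17,5] → #
    (4,6)@(9, 13): e=[20,7,11] → #
  covered (4 px):
    · · · · · · · · · ·
    · · · · · · · · · ·
    · · · · · · · · · ·
    · · · · · · · · · ·
    · · · · · · · · · ·
    # # · · · · · · · ·
    · · · # # · · · · ·
    · · · · · · · · · ·
    · · · · · · · · · ·

Result: [9,25,4]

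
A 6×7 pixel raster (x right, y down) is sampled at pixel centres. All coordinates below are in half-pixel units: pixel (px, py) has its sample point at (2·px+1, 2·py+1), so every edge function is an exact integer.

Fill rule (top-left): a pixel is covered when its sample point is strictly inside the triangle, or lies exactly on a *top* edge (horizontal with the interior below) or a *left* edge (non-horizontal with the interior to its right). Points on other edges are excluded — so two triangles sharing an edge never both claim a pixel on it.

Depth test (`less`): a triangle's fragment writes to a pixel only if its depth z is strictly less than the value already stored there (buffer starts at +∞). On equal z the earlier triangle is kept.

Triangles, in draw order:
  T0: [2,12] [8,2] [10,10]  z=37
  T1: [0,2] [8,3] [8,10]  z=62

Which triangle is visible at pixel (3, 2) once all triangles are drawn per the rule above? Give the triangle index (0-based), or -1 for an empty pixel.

T0:
  2·area = 68
  edge (2, 12)→(8, 2): d=(6,-10) top-left  bias=+0
  edge (8, 2)→(10, 10): d=(2,8) right/bottom  bias=-1
  edge (10, 10)→(2, 12): d=(-8,2) right/bottom  bias=-1
    (3,2)@(7, 5): e=[8,14,46] → #
    (4,2)@(9, 5): e=[28,-2,42] → ·
    (2,3)@(5, 7): e=[0,34,34] → #  [on edge]
    (4,3)@(9, 7): e=[40,2,26] → #
    (5,3)@(11, 7): e=[60,-14,22] → ·
    (2,4)@(5, 9): e=[12,38,18] → #
    (5,4)@(11, 9): e=[72,-10,6] → ·
    (1,5)@(3, 11): e=[4,58,6] → #
    (3,5)@(7, 11): e=[44,26,-2] → ·
    (4,5)@(9, 11): e=[64,10,-6] → ·
    (1,6)@(3, 13): e=[16,62,-10] → ·
    (2,6)@(5, 13): e=[36,46,-14] → ·
  covered (9 px):
    · · · · · ·
    · · · · · ·
    · · · # · ·
    · · # # # ·
    · · # # # ·
    · # # · · ·
    · · · · · ·
T1:
  2·area = 56
  edge (0, 2)→(8, 3): d=(8,1) right/bottom  bias=-1
  edge (8, 3)→(8, 10): d=(0,7) right/bottom  bias=-1
  edge (8, 10)→(0, 2): d=(-8,-8) top-left  bias=+0
    (0,1)@(1, 3): e=[7,49,0] → #  [on edge]
    (1,1)@(3, 3): e=[5,35,16] → #
    (2,1)@(5, 3): e=[3,21,32] → #
    (3,1)@(7, 3): e=[1,7,48] → #
    (4,1)@(9, 3): e=[-1,-7,64] → ·
    (0,2)@(1, 5): e=[23,49,-16] → ·
    (1,2)@(3, 5): e=[21,35,0] → #  [on edge]
    (4,2)@(9, 5): e=[15,-7,48] → ·
    (1,3)@(3, 7): e=[37,35,-16] → ·
    (2,3)@(5, 7): e=[35,21,0] → #  [on edge]
    (4,3)@(9, 7): e=[31,-7,32] → ·
    (2,4)@(5, 9): e=[51,21,-16] → ·
    (3,4)@(7, 9): e=[49,7,0] → #  [on edge]
    (4,5)@(9, 11): e=[63,-7,0] → ·  [on edge]
    (5,6)@(11, 13): e=[77,-21,0] → ·  [on edge]
  covered (10 px):
    · · · · · ·
    # # # # · ·
    · # # # · ·
    · · # # · ·
    · · · # · ·
    · · · · · ·
    · · · · · ·

Z-buffer (winner per pixel, '.' = empty):
  . . . . . .
  1 1 1 1 . .
  . 1 1 0 . .
  . . 0 0 0 .
  . . 0 0 0 .
  . 0 0 . . .
  . . . . . .

Final: 0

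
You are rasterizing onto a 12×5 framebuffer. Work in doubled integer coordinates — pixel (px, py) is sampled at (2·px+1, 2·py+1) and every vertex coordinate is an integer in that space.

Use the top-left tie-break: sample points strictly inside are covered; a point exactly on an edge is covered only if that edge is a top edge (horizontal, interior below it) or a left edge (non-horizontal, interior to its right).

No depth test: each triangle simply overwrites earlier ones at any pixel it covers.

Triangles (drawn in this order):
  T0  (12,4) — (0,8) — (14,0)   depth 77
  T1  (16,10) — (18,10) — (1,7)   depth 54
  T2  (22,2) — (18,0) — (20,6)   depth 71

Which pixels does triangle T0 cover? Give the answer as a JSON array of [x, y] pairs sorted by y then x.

T0:
  2·area = 40
  edge (12, 4)→(0, 8): d=(-12,4) right/bottom  bias=-1
  edge (0, 8)→(14, 0): d=(14,-8) top-left  bias=+0
  edge (14, 0)→(12, 4): d=(-2,4) right/bottom  bias=-1
    (6,0)@(13, 1): e=[32,6,2] → X
    (7,0)@(15, 1): e=[24,22,-6] → .
    (10,0)@(21, 1): e=[0,70,-30] → .  [on edge]
    (4,1)@(9, 3): e=[24,2,14] → X
    (5,1)@(11, 3): e=[16,18,6] → X
    (6,1)@(13, 3): e=[8,34,-2] → .
    (7,1)@(15, 3): e=[0,50,-10] → .  [on edge]
    (3,2)@(7, 5): e=[8,14,18] → X
    (4,2)@(9, 5): e=[0,30,10] → .  [on edge]
    (5,2)@(11, 5): e=[-8,46,2] → .
    (1,3)@(3, 7): e=[0,10,30] → .  [on edge]
    (3,3)@(7, 7): e=[-16,42,14] → .
  covered (4 px):
    . . . . . . X . . . . .
    . . . . X X . . . . . .
    . . . X . . . . . . . .
    . . . . . . . . . . . .
    . . . . . . . . . . . .
T1:
  2·area = 6  (B↔C swapped to make it positive)
  edge (16, 10)→(1, 7): d=(-15,-3) top-left  bias=+0
  edge (1, 7)→(18, 10): d=(17,3) right/bottom  bias=-1
  edge (18, 10)→(16, 10): d=(-2,0) right/bottom  bias=-1
    (0,3)@(1, 7): e=[0,0,6] → .  [on edge]
    (5,4)@(11, 9): e=[0,4,2] → X  [on edge]
    (6,4)@(13, 9): e=[6,-2,2] → .
  covered (1 px):
    . . . . . . . . . . . .
    . . . . . . . . . . . .
    . . . . . . . . . . . .
    . . . . . . . . . . . .
    . . . . . X . . . . . .
T2:
  2·area = 20  (B↔C swapped to make it positive)
  edge (22, 2)→(20, 6): d=(-2,4) right/bottom  bias=-1
  edge (20, 6)→(18, 0): d=(-2,-6) top-left  bias=+0
  edge (18, 0)→(22, 2): d=(4,2) right/bottom  bias=-1
    (9,0)@(19, 1): e=[14,4,2] → X
    (10,0)@(21, 1): e=[6,16,-2] → .
    (9,1)@(19, 3): e=[10,0,10] → X  [on edge]
    (10,1)@(21, 3): e=[2,12,6] → X
    (11,1)@(23, 3): e=[-6,24,2] → .
    (9,2)@(19, 5): e=[6,-4,18] → .
    (10,2)@(21, 5): e=[-2,8,14] → .
    (10,4)@(21, 9): e=[-10,0,30] → .  [on edge]
  covered (3 px):
    . . . . . . . . . X . .
    . . . . . . . . . X X .
    . . . . . . . . . . . .
    . . . . . . . . . . . .
    . . . . . . . . . . . .

Answer: [[6,0],[4,1],[5,1],[3,2]]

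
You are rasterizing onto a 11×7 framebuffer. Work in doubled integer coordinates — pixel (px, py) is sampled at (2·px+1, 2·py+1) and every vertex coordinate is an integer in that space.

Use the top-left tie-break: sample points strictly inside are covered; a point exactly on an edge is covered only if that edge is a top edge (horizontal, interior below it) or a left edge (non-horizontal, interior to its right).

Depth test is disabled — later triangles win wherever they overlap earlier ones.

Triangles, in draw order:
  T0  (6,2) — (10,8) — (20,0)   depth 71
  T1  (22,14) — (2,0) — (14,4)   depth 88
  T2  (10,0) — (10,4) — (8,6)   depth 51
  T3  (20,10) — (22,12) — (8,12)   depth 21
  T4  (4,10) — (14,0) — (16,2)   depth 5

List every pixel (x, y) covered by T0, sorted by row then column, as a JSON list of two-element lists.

T0:
  2·area = 92  (B↔C swapped to make it positive)
  edge (6, 2)→(20, 0): d=(14,-2) top-left  bias=+0
  edge (20, 0)→(10, 8): d=(-10,8) right/bottom  bias=-1
  edge (10, 8)→(6, 2): d=(-4,-6) top-left  bias=+0
    (6,0)@(13, 1): e=[0,46,46] → #  [on edge]
    (7,0)@(15, 1): e=[4,30,58] → #
    (8,0)@(17, 1): e=[8,14,70] → #
    (9,0)@(19, 1): e=[12,-2,82] → ·
    (3,1)@(7, 3): e=[16,74,2] → #
    (4,1)@(9, 3): e=[20,58,14] → #
    (5,1)@(11, 3): e=[24,42,26] → #
    (8,1)@(17, 3): e=[36,-6,62] → ·
    (3,2)@(7, 5): e=[44,54,-6] → ·
    (4,2)@(9, 5): e=[48,38,6] → #
    (7,2)@(15, 5): e=[60,-10,42] → ·
    (4,3)@(9, 7): e=[76,18,-2] → ·
  covered (12 px):
    · · · · · · # # # · ·
    · · · # # # # # · · ·
    · · · · # # # · · · ·
    · · · · · # · · · · ·
    · · · · · · · · · · ·
    · · · · · · · · · · ·
    · · · · · · · · · · ·
T1:
  2·area = 88
  edge (22, 14)→(2, 0): d=(-20,-14) top-left  bias=+0
  edge (2, 0)→(14, 4): d=(12,4) right/bottom  bias=-1
  edge (14, 4)→(22, 14): d=(8,10) right/bottom  bias=-1
    (2,0)@(5, 1): e=[22,0,66] → ·  [on edge]
    (3,1)@(7, 3): e=[10,16,62] → #
    (4,1)@(9, 3): e=[38,8,42] → #
    (5,1)@(11, 3): e=[66,0,22] → ·  [on edge]
    (3,2)@(7, 5): e=[-30,40,78] → ·
    (4,2)@(9, 5): e=[-2,32,58] → ·
    (5,2)@(11, 5): e=[26,24,38] → #
    (6,2)@(13, 5): e=[54,16,18] → #
    (7,2)@(15, 5): e=[82,8,-2] → ·
    (8,2)@(17, 5): e=[110,0,-22] → ·  [on edge]
    (5,3)@(11, 7): e=[-14,48,54] → ·
    (6,3)@(13, 7): e=[14,40,34] → #
  covered (10 px):
    · · · · · · · · · · ·
    · · · # # · · · · · ·
    · · · · · # # · · · ·
    · · · · · · # # · · ·
    · · · · · · · # # · ·
    · · · · · · · · · # ·
    · · · · · · · · · · #
T2:
  2·area = 8
  edge (10, 0)→(10, 4): d=(0,4) right/bottom  bias=-1
  edge (10, 4)→(8, 6): d=(-2,2) right/bottom  bias=-1
  edge (8, 6)→(10, 0): d=(2,-6) top-left  bias=+0
    (6,0)@(13, 1): e=[-12,0,20] → ·  [on edge]
    (4,1)@(9, 3): e=[4,4,0] → #  [on edge]
    (5,1)@(11, 3): e=[-4,0,12] → ·  [on edge]
    (4,2)@(9, 5): e=[4,0,4] → ·  [on edge]
    (3,3)@(7, 7): e=[12,0,-4] → ·  [on edge]
    (2,4)@(5, 9): e=[20,0,-12] → ·  [on edge]
    (3,4)@(7, 9): e=[12,-4,0] → ·  [on edge]
    (1,5)@(3, 11): e=[28,0,-20] → ·  [on edge]
    (0,6)@(1, 13): e=[36,0,-28] → ·  [on edge]
  covered (1 px):
    · · · · · · · · · · ·
    · · · · # · · · · · ·
    · · · · · · · · · · ·
    · · · · · · · · · · ·
    · · · · · · · · · · ·
    · · · · · · · · · · ·
    · · · · · · · · · · ·
T3:
  2·area = 28
  edge (20, 10)→(22, 12): d=(2,2) right/bottom  bias=-1
  edge (22, 12)→(8, 12): d=(-14,0) right/bottom  bias=-1
  edge (8, 12)→(20, 10): d=(12,-2) top-left  bias=+0
    (5,0)@(11, 1): e=[0,154,-126] → ·  [on edge]
    (6,1)@(13, 3): e=[0,126,-98] → ·  [on edge]
    (7,2)@(15, 5): e=[0,98,-70] → ·  [on edge]
    (8,3)@(17, 7): e=[0,70,-42] → ·  [on edge]
    (9,4)@(19, 9): e=[0,42,-14] → ·  [on edge]
    (7,5)@(15, 11): e=[12,14,2] → #
    (8,5)@(17, 11): e=[8,14,6] → #
    (9,5)@(19, 11): e=[4,14,10] → #
    (10,5)@(21, 11): e=[0,14,14] → ·  [on edge]
    (7,6)@(15, 13): e=[16,-14,26] → ·
    (8,6)@(17, 13): e=[12,-14,30] → ·
    (9,6)@(19, 13): e=[8,-14,34] → ·
  covered (3 px):
    · · · · · · · · · · ·
    · · · · · · · · · · ·
    · · · · · · · · · · ·
    · · · · · · · · · · ·
    · · · · · · · · · · ·
    · · · · · · · # # # ·
    · · · · · · · · · · ·
T4:
  2·area = 40
  edge (4, 10)→(14, 0): d=(10,-10) top-left  bias=+0
  edge (14, 0)→(16, 2): d=(2,2) right/bottom  bias=-1
  edge (16, 2)→(4, 10): d=(-12,8) right/bottom  bias=-1
    (6,0)@(13, 1): e=[0,4,36] → #  [on edge]
    (7,0)@(15, 1): e=[20,0,20] → ·  [on edge]
    (5,1)@(11, 3): e=[0,12,28] → #  [on edge]
    (7,1)@(15, 3): e=[40,4,-4] → ·
    (8,1)@(17, 3): e=[60,0,-20] → ·  [on edge]
    (4,2)@(9, 5): e=[0,20,20] → #  [on edge]
    (6,2)@(13, 5): e=[40,12,-12] → ·
    (9,2)@(19, 5): e=[100,0,-60] → ·  [on edge]
    (3,3)@(7, 7): e=[0,28,12] → #  [on edge]
    (4,3)@(9, 7): e=[20,24,-4] → ·
    (5,3)@(11, 7): e=[40,20,-20] → ·
    (10,3)@(21, 7): e=[140,0,-100] → ·  [on edge]
    (2,4)@(5, 9): e=[0,36,4] → #  [on edge]
    (1,5)@(3, 11): e=[0,44,-4] → ·  [on edge]
    (0,6)@(1, 13): e=[0,52,-12] → ·  [on edge]
  covered (7 px):
    · · · · · · # · · · ·
    · · · · · # # · · · ·
    · · · · # # · · · · ·
    · · · # · · · · · · ·
    · · # · · · · · · · ·
    · · · · · · · · · · ·
    · · · · · · · · · · ·

Result: [[6,0],[7,0],[8,0],[3,1],[4,1],[5,1],[6,1],[7,1],[4,2],[5,2],[6,2],[5,3]]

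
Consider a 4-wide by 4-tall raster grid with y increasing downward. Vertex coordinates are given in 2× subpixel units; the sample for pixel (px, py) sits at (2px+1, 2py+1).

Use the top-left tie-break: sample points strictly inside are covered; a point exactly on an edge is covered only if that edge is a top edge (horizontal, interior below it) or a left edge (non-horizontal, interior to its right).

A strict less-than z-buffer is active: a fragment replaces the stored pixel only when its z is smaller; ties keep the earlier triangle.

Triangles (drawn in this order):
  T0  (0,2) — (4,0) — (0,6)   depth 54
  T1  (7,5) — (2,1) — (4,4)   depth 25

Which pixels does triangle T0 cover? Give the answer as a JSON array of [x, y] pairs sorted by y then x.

T0:
  2·area = 16
  edge (0, 2)→(4, 0): d=(4,-2) top-left  bias=+0
  edge (4, 0)→(0, 6): d=(-4,6) right/bottom  bias=-1
  edge (0, 6)→(0, 2): d=(0,-4) top-left  bias=+0
    (1,0)@(3, 1): e=[2,2,12] → X
    (2,0)@(5, 1): e=[6,-10,20] → .
    (0,1)@(1, 3): e=[6,6,4] → X
    (1,1)@(3, 3): e=[10,-6,12] → .
    (0,2)@(1, 5): e=[14,-2,4] → .
  covered (2 px):
    . X . .
    X . . .
    . . . .
    . . . .
T1:
  2·area = 7  (B↔C swapped to make it positive)
  edge (7, 5)→(4, 4): d=(-3,-1) top-left  bias=+0
  edge (4, 4)→(2, 1): d=(-2,-3) top-left  bias=+0
  edge (2, 1)→(7, 5): d=(5,4) right/bottom  bias=-1
    (0,1)@(1, 3): e=[0,-7,14] → .  [on edge]
    (3,2)@(7, 5): e=[0,7,0] → .  [on edge]
  covered (0 px):
    . . . .
    . . . .
    . . . .
    . . . .

Final: [[1,0],[0,1]]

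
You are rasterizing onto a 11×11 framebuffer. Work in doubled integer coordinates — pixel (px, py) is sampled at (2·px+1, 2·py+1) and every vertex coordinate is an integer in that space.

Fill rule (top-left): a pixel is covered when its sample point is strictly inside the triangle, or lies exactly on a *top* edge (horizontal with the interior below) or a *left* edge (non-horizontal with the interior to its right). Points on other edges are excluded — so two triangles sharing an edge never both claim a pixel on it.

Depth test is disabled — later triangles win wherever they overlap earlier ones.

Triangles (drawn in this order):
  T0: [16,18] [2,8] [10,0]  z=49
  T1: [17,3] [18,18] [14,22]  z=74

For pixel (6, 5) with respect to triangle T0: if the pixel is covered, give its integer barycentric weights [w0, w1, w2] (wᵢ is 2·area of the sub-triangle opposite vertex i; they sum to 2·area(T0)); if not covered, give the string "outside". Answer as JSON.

T0:
  2·area = 192
  edge (16, 18)→(2, 8): d=(-14,-10) top-left  bias=+0
  edge (2, 8)→(10, 0): d=(8,-8) top-left  bias=+0
  edge (10, 0)→(16, 18): d=(6,18) right/bottom  bias=-1
    (4,0)@(9, 1): e=[168,0,24] → █  [on edge]
    (5,0)@(11, 1): e=[188,16,-12] → ·
    (3,1)@(7, 3): e=[120,0,72] → █  [on edge]
    (5,1)@(11, 3): e=[160,32,0] → ·  [on edge]
    (2,2)@(5, 5): e=[72,0,120] → █  [on edge]
    (5,2)@(11, 5): e=[132,48,12] → █
    (6,2)@(13, 5): e=[152,64,-24] → ·
    (1,3)@(3, 7): e=[24,0,168] → █  [on edge]
    (6,3)@(13, 7): e=[124,80,-12] → ·
    (0,4)@(1, 9): e=[-24,0,216] → ·  [on edge]
    (1,4)@(3, 9): e=[-4,16,180] → ·
    (2,4)@(5, 9): e=[16,32,144] → █
    (6,4)@(13, 9): e=[96,96,0] → ·  [on edge]
    (4,6)@(9, 13): e=[0,96,96] → █  [on edge]
    (7,7)@(15, 15): e=[32,160,0] → ·  [on edge]
    (8,10)@(17, 21): e=[-32,224,0] → ·  [on edge]
  covered (25 px):
    · · · · █ · · · · · ·
    · · · █ █ · · · · · ·
    · · █ █ █ █ · · · · ·
    · █ █ █ █ █ · · · · ·
    · · █ █ █ █ · · · · ·
    · · · █ █ █ █ · · · ·
    · · · · █ █ █ · · · ·
    · · · · · · █ · · · ·
    · · · · · · · █ · · ·
    · · · · · · · · · · ·
    · · · · · · · · · · ·
T1:
  2·area = 64
  edge (17, 3)→(18, 18): d=(1,15) right/bottom  bias=-1
  edge (18, 18)→(14, 22): d=(-4,4) right/bottom  bias=-1
  edge (14, 22)→(17, 3): d=(3,-19) top-left  bias=+0
    (8,1)@(17, 3): e=[0,64,0] → ·  [on edge]
    (8,2)@(17, 5): e=[2,56,6] → █
    (9,2)@(19, 5): e=[-28,48,44] → ·
    (8,3)@(17, 7): e=[4,48,12] → █
    (9,3)@(19, 7): e=[-26,40,50] → ·
    (8,4)@(17, 9): e=[6,40,18] → █
    (9,4)@(19, 9): e=[-24,32,56] → ·
    (8,5)@(17, 11): e=[8,32,24] → █
    (9,5)@(19, 11): e=[-22,24,62] → ·
    (8,6)@(17, 13): e=[10,24,30] → █
    (9,6)@(19, 13): e=[-20,16,68] → ·
    (8,7)@(17, 15): e=[12,16,36] → █
    (10,7)@(21, 15): e=[-48,0,112] → ·  [on edge]
    (9,8)@(19, 17): e=[-16,0,80] → ·  [on edge]
    (8,9)@(17, 19): e=[16,0,48] → ·  [on edge]
    (7,10)@(15, 21): e=[48,0,16] → ·  [on edge]
  covered (9 px):
    · · · · · · · · · · ·
    · · · · · · · · · · ·
    · · · · · · · · █ · ·
    · · · · · · · · █ · ·
    · · · · · · · · █ · ·
    · · · · · · · · █ · ·
    · · · · · · · · █ · ·
    · · · · · · · · █ · ·
    · · · · · · · █ █ · ·
    · · · · · · · █ · · ·
    · · · · · · · · · · ·

Final: [112,12,68]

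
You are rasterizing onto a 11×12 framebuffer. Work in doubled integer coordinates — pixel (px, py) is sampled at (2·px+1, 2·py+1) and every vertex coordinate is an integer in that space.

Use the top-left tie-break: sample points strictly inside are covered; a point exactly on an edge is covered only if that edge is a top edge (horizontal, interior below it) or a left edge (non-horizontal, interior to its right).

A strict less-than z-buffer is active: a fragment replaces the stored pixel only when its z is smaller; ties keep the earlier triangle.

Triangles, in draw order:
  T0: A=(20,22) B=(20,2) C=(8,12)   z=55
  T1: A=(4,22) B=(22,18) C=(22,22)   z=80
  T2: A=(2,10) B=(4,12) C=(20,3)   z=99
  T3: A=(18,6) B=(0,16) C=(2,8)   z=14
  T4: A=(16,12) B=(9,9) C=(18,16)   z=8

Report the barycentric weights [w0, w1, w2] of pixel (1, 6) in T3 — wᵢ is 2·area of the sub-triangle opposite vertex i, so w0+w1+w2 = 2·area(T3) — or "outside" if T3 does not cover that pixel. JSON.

T0:
  2·area = 240  (B↔C swapped to make it positive)
  edge (20, 22)→(8, 12): d=(-12,-10) top-left  bias=+0
  edge (8, 12)→(20, 2): d=(12,-10) top-left  bias=+0
  edge (20, 2)→(20, 22): d=(0,20) right/bottom  bias=-1
    (9,1)@(19, 3): e=[218,2,20] → █
    (10,1)@(21, 3): e=[238,22,-20] → ·
    (8,2)@(17, 5): e=[174,6,60] → █
    (10,2)@(21, 5): e=[214,46,-20] → ·
    (7,3)@(15, 7): e=[130,10,100] → █
    (10,3)@(21, 7): e=[190,70,-20] → ·
    (6,4)@(13, 9): e=[86,14,140] → █
    (10,4)@(21, 9): e=[166,94,-20] → ·
    (5,5)@(11, 11): e=[42,18,180] → █
    (10,5)@(21, 11): e=[142,118,-20] → ·
    (5,6)@(11, 13): e=[18,42,180] → █
    (10,6)@(21, 13): e=[118,142,-20] → ·
  covered (30 px):
    · · · · · · · · · · ·
    · · · · · · · · · █ ·
    · · · · · · · · █ █ ·
    · · · · · · · █ █ █ ·
    · · · · · · █ █ █ █ ·
    · · · · · █ █ █ █ █ ·
    · · · · · █ █ █ █ █ ·
    · · · · · · █ █ █ █ ·
    · · · · · · · █ █ █ ·
    · · · · · · · · █ █ ·
    · · · · · · · · · █ ·
    · · · · · · · · · · ·
T1:
  2·area = 72
  edge (4, 22)→(22, 18): d=(18,-4) top-left  bias=+0
  edge (22, 18)→(22, 22): d=(0,4) right/bottom  bias=-1
  edge (22, 22)→(4, 22): d=(-18,0) right/bottom  bias=-1
    (9,9)@(19, 19): e=[6,12,54] → █
    (10,9)@(21, 19): e=[14,4,54] → █
    (4,10)@(9, 21): e=[2,52,18] → █
    (5,10)@(11, 21): e=[10,44,18] → █
    (6,10)@(13, 21): e=[18,36,18] → █
    (7,10)@(15, 21): e=[26,28,18] → █
    (8,10)@(17, 21): e=[34,20,18] → █
    (4,11)@(9, 23): e=[38,52,-18] → ·
    (5,11)@(11, 23): e=[46,44,-18] → ·
    (6,11)@(13, 23): e=[54,36,-18] → ·
    (7,11)@(15, 23): e=[62,28,-18] → ·
    (8,11)@(17, 23): e=[70,20,-18] → ·
  covered (9 px):
    · · · · · · · · · · ·
    · · · · · · · · · · ·
    · · · · · · · · · · ·
    · · · · · · · · · · ·
    · · · · · · · · · · ·
    · · · · · · · · · · ·
    · · · · · · · · · · ·
    · · · · · · · · · · ·
    · · · · · · · · · · ·
    · · · · · · · · · █ █
    · · · · █ █ █ █ █ █ █
    · · · · · · · · · · ·
T2:
  2·area = 50  (B↔C swapped to make it positive)
  edge (2, 10)→(20, 3): d=(18,-7) top-left  bias=+0
  edge (20, 3)→(4, 12): d=(-16,9) right/bottom  bias=-1
  edge (4, 12)→(2, 10): d=(-2,-2) top-left  bias=+0
    (7,2)@(15, 5): e=[1,13,36] → █
    (8,2)@(17, 5): e=[15,-5,40] → ·
    (5,3)@(11, 7): e=[9,17,24] → █
    (6,3)@(13, 7): e=[23,-1,28] → ·
    (7,3)@(15, 7): e=[37,-19,32] → ·
    (0,4)@(1, 9): e=[-25,75,0] → ·  [on edge]
    (2,4)@(5, 9): e=[3,39,8] → █
    (3,4)@(7, 9): e=[17,21,12] → █
    (4,4)@(9, 9): e=[31,3,16] → █
    (5,4)@(11, 9): e=[45,-15,20] → ·
    (1,5)@(3, 11): e=[25,25,0] → █  [on edge]
    (3,5)@(7, 11): e=[53,-11,8] → ·
    (2,6)@(5, 13): e=[75,-25,0] → ·  [on edge]
    (3,7)@(7, 15): e=[125,-75,0] → ·  [on edge]
    (4,8)@(9, 17): e=[175,-125,0] → ·  [on edge]
    (5,9)@(11, 19): e=[225,-175,0] → ·  [on edge]
    (6,10)@(13, 21): e=[275,-225,0] → ·  [on edge]
    (7,11)@(15, 23): e=[325,-275,0] → ·  [on edge]
  covered (7 px):
    · · · · · · · · · · ·
    · · · · · · · · · · ·
    · · · · · · · █ · · ·
    · · · · · █ · · · · ·
    · · █ █ █ · · · · · ·
    · █ █ · · · · · · · ·
    · · · · · · · · · · ·
    · · · · · · · · · · ·
    · · · · · · · · · · ·
    · · · · · · · · · · ·
    · · · · · · · · · · ·
    · · · · · · · · · · ·
T3:
  2·area = 124
  edge (18, 6)→(0, 16): d=(-18,10) right/bottom  bias=-1
  edge (0, 16)→(2, 8): d=(2,-8) top-left  bias=+0
  edge (2, 8)→(18, 6): d=(16,-2) top-left  bias=+0
    (5,3)@(11, 7): e=[52,70,2] → █
    (6,3)@(13, 7): e=[32,86,6] → █
    (7,3)@(15, 7): e=[12,102,10] → █
    (8,3)@(17, 7): e=[-8,118,14] → ·
    (1,4)@(3, 9): e=[96,10,18] → █
    (2,4)@(5, 9): e=[76,26,22] → █
    (3,4)@(7, 9): e=[56,42,26] → █
    (4,4)@(9, 9): e=[36,58,30] → █
    (6,4)@(13, 9): e=[-4,90,38] → ·
    (7,4)@(15, 9): e=[-24,106,42] → ·
    (1,5)@(3, 11): e=[60,14,50] → █
    (4,5)@(9, 11): e=[0,62,62] → ·  [on edge]
  covered (15 px):
    · · · · · · · · · · ·
    · · · · · · · · · · ·
    · · · · · · · · · · ·
    · · · · · █ █ █ · · ·
    · █ █ █ █ █ · · · · ·
    · █ █ █ · · · · · · ·
    █ █ █ · · · · · · · ·
    █ · · · · · · · · · ·
    · · · · · · · · · · ·
    · · · · · · · · · · ·
    · · · · · · · · · · ·
    · · · · · · · · · · ·
T4:
  2·area = 22  (B↔C swapped to make it positive)
  edge (16, 12)→(18, 16): d=(2,4) right/bottom  bias=-1
  edge (18, 16)→(9, 9): d=(-9,-7) top-left  bias=+0
  edge (9, 9)→(16, 12): d=(7,3) right/bottom  bias=-1
    (4,4)@(9, 9): e=[22,0,0] → ·  [on edge]
    (6,5)@(13, 11): e=[10,10,2] → █
    (7,5)@(15, 11): e=[2,24,-4] → ·
    (6,6)@(13, 13): e=[14,-8,16] → ·
    (7,6)@(15, 13): e=[6,6,10] → █
    (8,6)@(17, 13): e=[-2,20,4] → ·
    (7,7)@(15, 15): e=[10,-12,24] → ·
    (8,7)@(17, 15): e=[2,2,18] → █
    (9,7)@(19, 15): e=[-6,16,12] → ·
    (8,8)@(17, 17): e=[6,-16,32] → ·
  covered (3 px):
    · · · · · · · · · · ·
    · · · · · · · · · · ·
    · · · · · · · · · · ·
    · · · · · · · · · · ·
    · · · · · · · · · · ·
    · · · · · · █ · · · ·
    · · · · · · · █ · · ·
    · · · · · · · · █ · ·
    · · · · · · · · · · ·
    · · · · · · · · · · ·
    · · · · · · · · · · ·
    · · · · · · · · · · ·

Answer: [18,82,24]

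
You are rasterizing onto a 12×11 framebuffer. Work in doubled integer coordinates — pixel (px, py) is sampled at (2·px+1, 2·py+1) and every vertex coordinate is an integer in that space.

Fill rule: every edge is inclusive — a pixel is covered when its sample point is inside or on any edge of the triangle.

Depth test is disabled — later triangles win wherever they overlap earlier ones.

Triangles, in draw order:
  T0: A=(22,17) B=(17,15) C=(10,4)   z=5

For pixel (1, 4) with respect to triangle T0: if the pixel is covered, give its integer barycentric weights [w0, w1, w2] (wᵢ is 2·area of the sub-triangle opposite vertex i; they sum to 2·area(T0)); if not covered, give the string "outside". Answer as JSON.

T0:
  2·area = 41
  edge (22, 17)→(17, 15): d=(-5,-2) inclusive
  edge (17, 15)→(10, 4): d=(-7,-11) inclusive
  edge (10, 4)→(22, 17): d=(12,13) inclusive
    (3,5)@(7, 11): e=[0,-82,123] → .  [on edge]
    (7,5)@(15, 11): e=[16,6,19] → X
    (8,5)@(17, 11): e=[20,28,-7] → .
    (7,6)@(15, 13): e=[6,-8,43] → .
    (8,6)@(17, 13): e=[10,14,17] → X
    (9,6)@(19, 13): e=[14,36,-9] → .
    (8,7)@(17, 15): e=[0,0,41] → X  [on edge]
    (9,7)@(19, 15): e=[4,22,15] → X
    (10,7)@(21, 15): e=[8,44,-11] → .
    (8,8)@(17, 17): e=[-10,-14,65] → .
    (9,8)@(19, 17): e=[-6,8,39] → .
  covered (4 px):
    . . . . . . . . . . . .
    . . . . . . . . . . . .
    . . . . . . . . . . . .
    . . . . . . . . . . . .
    . . . . . . . . . . . .
    . . . . . . . X . . . .
    . . . . . . . . X . . .
    . . . . . . . . X X . .
    . . . . . . . . . . . .
    . . . . . . . . . . . .
    . . . . . . . . . . . .

Result: "outside"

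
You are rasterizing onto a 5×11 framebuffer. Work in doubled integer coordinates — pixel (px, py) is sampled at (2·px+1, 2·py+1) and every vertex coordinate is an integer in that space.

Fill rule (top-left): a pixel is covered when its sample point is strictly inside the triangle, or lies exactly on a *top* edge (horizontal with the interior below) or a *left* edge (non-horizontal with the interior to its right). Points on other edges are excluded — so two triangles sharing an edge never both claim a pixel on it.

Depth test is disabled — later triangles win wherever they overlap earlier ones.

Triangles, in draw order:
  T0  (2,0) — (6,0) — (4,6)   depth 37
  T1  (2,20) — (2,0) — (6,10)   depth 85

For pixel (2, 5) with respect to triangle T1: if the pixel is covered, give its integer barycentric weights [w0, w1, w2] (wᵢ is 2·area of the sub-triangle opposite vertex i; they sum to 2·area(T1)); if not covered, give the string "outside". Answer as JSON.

T0:
  2·area = 24
  edge (2, 0)→(6, 0): d=(4,0) top-left  bias=+0
  edge (6, 0)→(4, 6): d=(-2,6) right/bottom  bias=-1
  edge (4, 6)→(2, 0): d=(-2,-6) top-left  bias=+0
    (1,0)@(3, 1): e=[4,16,4] → █
    (2,0)@(5, 1): e=[4,4,16] → █
    (3,0)@(7, 1): e=[4,-8,28] → ·
    (1,1)@(3, 3): e=[12,12,0] → █  [on edge]
    (2,1)@(5, 3): e=[12,0,12] → ·  [on edge]
    (1,2)@(3, 5): e=[20,8,-4] → ·
    (1,4)@(3, 9): e=[36,0,-12] → ·  [on edge]
    (2,4)@(5, 9): e=[36,-12,0] → ·  [on edge]
    (0,7)@(1, 15): e=[60,0,-36] → ·  [on edge]
    (3,7)@(7, 15): e=[60,-36,0] → ·  [on edge]
    (4,10)@(9, 21): e=[84,-60,0] → ·  [on edge]
  covered (3 px):
    · █ █ · ·
    · █ · · ·
    · · · · ·
    · · · · ·
    · · · · ·
    · · · · ·
    · · · · ·
    · · · · ·
    · · · · ·
    · · · · ·
    · · · · ·
T1:
  2·area = 80
  edge (2, 20)→(2, 0): d=(0,-20) top-left  bias=+0
  edge (2, 0)→(6, 10): d=(4,10) right/bottom  bias=-1
  edge (6, 10)→(2, 20): d=(-4,10) right/bottom  bias=-1
    (1,1)@(3, 3): e=[20,2,58] → █
    (2,1)@(5, 3): e=[60,-18,38] → ·
    (1,2)@(3, 5): e=[20,10,50] → █
    (2,2)@(5, 5): e=[60,-10,30] → ·
    (1,3)@(3, 7): e=[20,18,42] → █
    (2,3)@(5, 7): e=[60,-2,22] → ·
    (1,4)@(3, 9): e=[20,26,34] → █
    (2,4)@(5, 9): e=[60,6,14] → █
    (3,4)@(7, 9): e=[100,-14,-6] → ·
    (1,5)@(3, 11): e=[20,34,26] → █
    (3,5)@(7, 11): e=[100,-6,-14] → ·
    (1,6)@(3, 13): e=[20,42,18] → █
  covered (10 px):
    · · · · ·
    · █ · · ·
    · █ · · ·
    · █ · · ·
    · █ █ · ·
    · █ █ · ·
    · █ · · ·
    · █ · · ·
    · █ · · ·
    · · · · ·
    · · · · ·

Result: [14,6,60]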